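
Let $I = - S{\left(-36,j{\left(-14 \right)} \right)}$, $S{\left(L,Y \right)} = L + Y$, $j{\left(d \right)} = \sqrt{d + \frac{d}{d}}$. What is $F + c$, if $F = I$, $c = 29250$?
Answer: $29286 - i \sqrt{13} \approx 29286.0 - 3.6056 i$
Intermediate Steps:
$j{\left(d \right)} = \sqrt{1 + d}$ ($j{\left(d \right)} = \sqrt{d + 1} = \sqrt{1 + d}$)
$I = 36 - i \sqrt{13}$ ($I = - (-36 + \sqrt{1 - 14}) = - (-36 + \sqrt{-13}) = - (-36 + i \sqrt{13}) = 36 - i \sqrt{13} \approx 36.0 - 3.6056 i$)
$F = 36 - i \sqrt{13} \approx 36.0 - 3.6056 i$
$F + c = \left(36 - i \sqrt{13}\right) + 29250 = 29286 - i \sqrt{13}$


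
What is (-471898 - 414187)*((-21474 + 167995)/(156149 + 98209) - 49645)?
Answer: 11188999694447065/254358 ≈ 4.3989e+10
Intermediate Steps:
(-471898 - 414187)*((-21474 + 167995)/(156149 + 98209) - 49645) = -886085*(146521/254358 - 49645) = -886085*(-12627456389/254358) = 11188999694447065/254358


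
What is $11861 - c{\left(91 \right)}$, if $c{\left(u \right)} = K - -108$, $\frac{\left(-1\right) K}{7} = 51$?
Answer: $12110$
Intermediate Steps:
$K = -357$ ($K = \left(-7\right) 51 = -357$)
$c{\left(u \right)} = -249$ ($c{\left(u \right)} = -357 - -108 = -357 + 108 = -249$)
$11861 - c{\left(91 \right)} = 11861 - -249 = 11861 + 249 = 12110$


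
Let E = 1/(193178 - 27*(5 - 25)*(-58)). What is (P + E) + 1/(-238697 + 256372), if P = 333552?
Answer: 954238953892333/2860840150 ≈ 3.3355e+5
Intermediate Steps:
E = 1/161858 (E = 1/(193178 - 27*(-20)*(-58)) = 1/(193178 + 540*(-58)) = 1/(193178 - 31320) = 1/161858 ≈ 6.1783e-6)
(P + E) + 1/(-238697 + 256372) = (333552 + 1/161858) + 1/(-238697 + 256372) = 53988059617/161858 + 1/17675 = 954238953892333/2860840150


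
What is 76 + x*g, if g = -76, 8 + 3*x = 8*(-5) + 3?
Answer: 1216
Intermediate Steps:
x = -15 (x = -8/3 + (8*(-5) + 3)/3 = -8/3 + (-40 + 3)/3 = -8/3 + (⅓)*(-37) = -8/3 - 37/3 = -15)
76 + x*g = 76 - 15*(-76) = 76 + 1140 = 1216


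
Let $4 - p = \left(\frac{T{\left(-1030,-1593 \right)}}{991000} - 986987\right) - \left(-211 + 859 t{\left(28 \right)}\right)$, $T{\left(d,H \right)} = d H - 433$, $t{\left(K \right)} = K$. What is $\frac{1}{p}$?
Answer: $\frac{991000}{1001732871643} \approx 9.8929 \cdot 10^{-7}$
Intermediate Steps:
$T{\left(d,H \right)} = -433 + H d$ ($T{\left(d,H \right)} = H d - 433 = -433 + H d$)
$p = \frac{1001732871643}{991000}$ ($p = 4 - \left(\left(\frac{-433 - -1640790}{991000} - 986987\right) + \left(\left(-859\right) 28 + 211\right)\right) = 4 - \left(\left(\left(-433 + 1640790\right) \frac{1}{991000} - 986987\right) + \left(-24052 + 211\right)\right) = 4 - \left(\left(1640357 \cdot \frac{1}{991000} - 986987\right) - 23841\right) = 4 - \left(\left(\frac{1640357}{991000} - 986987\right) - 23841\right) = 4 - \left(- \frac{978102476643}{991000} - 23841\right) = 4 - - \frac{1001728907643}{991000} = 4 + \frac{1001728907643}{991000} = \frac{1001732871643}{991000} \approx 1.0108 \cdot 10^{6}$)
$\frac{1}{p} = \frac{1}{\frac{1001732871643}{991000}} = \frac{991000}{1001732871643}$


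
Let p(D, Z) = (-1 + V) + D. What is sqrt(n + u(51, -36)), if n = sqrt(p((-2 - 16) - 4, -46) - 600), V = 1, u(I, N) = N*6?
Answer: sqrt(-216 + I*sqrt(622)) ≈ 0.84707 + 14.721*I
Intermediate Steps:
u(I, N) = 6*N
p(D, Z) = D (p(D, Z) = (-1 + 1) + D = 0 + D = D)
n = I*sqrt(622) (n = sqrt(((-2 - 16) - 4) - 600) = sqrt((-18 - 4) - 600) = sqrt(-22 - 600) = sqrt(-622) = I*sqrt(622) ≈ 24.94*I)
sqrt(n + u(51, -36)) = sqrt(I*sqrt(622) + 6*(-36)) = sqrt(I*sqrt(622) - 216) = sqrt(-216 + I*sqrt(622))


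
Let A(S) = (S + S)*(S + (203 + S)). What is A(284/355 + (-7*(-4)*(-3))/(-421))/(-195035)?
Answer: -1815848784/864204960875 ≈ -0.0021012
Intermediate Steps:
A(S) = 2*S*(203 + 2*S) (A(S) = (2*S)*(203 + 2*S) = 2*S*(203 + 2*S))
A(284/355 + (-7*(-4)*(-3))/(-421))/(-195035) = (2*(284/355 + (-7*(-4)*(-3))/(-421))*(203 + 2*(284/355 + (-7*(-4)*(-3))/(-421))))/(-195035) = (2*(284*(1/355) + (28*(-3))*(-1/421))*(203 + 2*(284*(1/355) + (28*(-3))*(-1/421))))*(-1/195035) = (2*(⅘ - 84*(-1/421))*(203 + 2*(⅘ - 84*(-1/421))))*(-1/195035) = (2*(⅘ + 84/421)*(203 + 2*(⅘ + 84/421)))*(-1/195035) = (2*(2104/2105)*(203 + 2*(2104/2105)))*(-1/195035) = (2*(2104/2105)*(203 + 4208/2105))*(-1/195035) = (2*(2104/2105)*(431523/2105))*(-1/195035) = (1815848784/4431025)*(-1/195035) = -1815848784/864204960875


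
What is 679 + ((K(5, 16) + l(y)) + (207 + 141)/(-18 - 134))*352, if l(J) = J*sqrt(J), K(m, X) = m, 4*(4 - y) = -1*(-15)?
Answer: 31865/19 ≈ 1677.1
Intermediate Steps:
y = 1/4 (y = 4 - (-1)*(-15)/4 = 4 - 1/4*15 = 4 - 15/4 = 1/4 ≈ 0.25000)
l(J) = J**(3/2)
679 + ((K(5, 16) + l(y)) + (207 + 141)/(-18 - 134))*352 = 679 + ((5 + (1/4)**(3/2)) + (207 + 141)/(-18 - 134))*352 = 679 + ((5 + 1/8) + 348/(-152))*352 = 679 + (41/8 + 348*(-1/152))*352 = 679 + (41/8 - 87/38)*352 = 679 + (431/152)*352 = 679 + 18964/19 = 31865/19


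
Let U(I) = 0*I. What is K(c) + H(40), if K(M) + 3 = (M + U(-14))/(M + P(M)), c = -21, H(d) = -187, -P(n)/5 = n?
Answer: -761/4 ≈ -190.25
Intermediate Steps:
U(I) = 0
P(n) = -5*n
K(M) = -13/4 (K(M) = -3 + (M + 0)/(M - 5*M) = -3 + M/((-4*M)) = -3 + M*(-1/(4*M)) = -3 - ¼ = -13/4)
K(c) + H(40) = -13/4 - 187 = -761/4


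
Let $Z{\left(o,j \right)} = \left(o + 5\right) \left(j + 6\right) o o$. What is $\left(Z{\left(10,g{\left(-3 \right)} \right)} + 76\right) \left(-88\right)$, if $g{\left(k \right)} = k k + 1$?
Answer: $-2118688$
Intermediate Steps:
$g{\left(k \right)} = 1 + k^{2}$ ($g{\left(k \right)} = k^{2} + 1 = 1 + k^{2}$)
$Z{\left(o,j \right)} = o^{2} \left(5 + o\right) \left(6 + j\right)$ ($Z{\left(o,j \right)} = \left(5 + o\right) \left(6 + j\right) o o = o \left(5 + o\right) \left(6 + j\right) o = o^{2} \left(5 + o\right) \left(6 + j\right)$)
$\left(Z{\left(10,g{\left(-3 \right)} \right)} + 76\right) \left(-88\right) = \left(10^{2} \left(30 + 5 \left(1 + \left(-3\right)^{2}\right) + 6 \cdot 10 + \left(1 + \left(-3\right)^{2}\right) 10\right) + 76\right) \left(-88\right) = \left(100 \left(30 + 5 \left(1 + 9\right) + 60 + \left(1 + 9\right) 10\right) + 76\right) \left(-88\right) = \left(100 \left(30 + 5 \cdot 10 + 60 + 10 \cdot 10\right) + 76\right) \left(-88\right) = \left(100 \left(30 + 50 + 60 + 100\right) + 76\right) \left(-88\right) = \left(100 \cdot 240 + 76\right) \left(-88\right) = \left(24000 + 76\right) \left(-88\right) = 24076 \left(-88\right) = -2118688$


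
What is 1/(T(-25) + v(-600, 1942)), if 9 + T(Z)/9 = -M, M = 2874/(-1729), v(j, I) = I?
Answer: 1729/3243535 ≈ 0.00053306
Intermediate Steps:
M = -2874/1729 (M = 2874*(-1/1729) = -2874/1729 ≈ -1.6622)
T(Z) = -114183/1729 (T(Z) = -81 + 9*(-1*(-2874/1729)) = -81 + 9*(2874/1729) = -81 + 25866/1729 = -114183/1729)
1/(T(-25) + v(-600, 1942)) = 1/(-114183/1729 + 1942) = 1/(3243535/1729) = 1729/3243535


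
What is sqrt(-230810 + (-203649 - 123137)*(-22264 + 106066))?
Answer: I*sqrt(27385551182) ≈ 1.6549e+5*I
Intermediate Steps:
sqrt(-230810 + (-203649 - 123137)*(-22264 + 106066)) = sqrt(-230810 - 326786*83802) = sqrt(-230810 - 27385320372) = sqrt(-27385551182) = I*sqrt(27385551182)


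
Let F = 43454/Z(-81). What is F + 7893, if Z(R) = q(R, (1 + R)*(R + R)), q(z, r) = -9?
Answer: 27583/9 ≈ 3064.8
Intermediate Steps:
Z(R) = -9
F = -43454/9 (F = 43454/(-9) = 43454*(-1/9) = -43454/9 ≈ -4828.2)
F + 7893 = -43454/9 + 7893 = 27583/9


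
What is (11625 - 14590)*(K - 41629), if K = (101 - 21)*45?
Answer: 112755985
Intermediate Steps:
K = 3600 (K = 80*45 = 3600)
(11625 - 14590)*(K - 41629) = (11625 - 14590)*(3600 - 41629) = -2965*(-38029) = 112755985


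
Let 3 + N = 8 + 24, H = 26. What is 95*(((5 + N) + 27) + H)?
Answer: 8265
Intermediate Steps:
N = 29 (N = -3 + (8 + 24) = -3 + 32 = 29)
95*(((5 + N) + 27) + H) = 95*(((5 + 29) + 27) + 26) = 95*((34 + 27) + 26) = 95*(61 + 26) = 95*87 = 8265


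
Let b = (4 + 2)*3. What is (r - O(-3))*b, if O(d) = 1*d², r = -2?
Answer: -198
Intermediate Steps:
b = 18 (b = 6*3 = 18)
O(d) = d²
(r - O(-3))*b = (-2 - 1*(-3)²)*18 = (-2 - 1*9)*18 = (-2 - 9)*18 = -11*18 = -198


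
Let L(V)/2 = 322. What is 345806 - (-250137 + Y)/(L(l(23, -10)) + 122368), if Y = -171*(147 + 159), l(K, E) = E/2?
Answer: 4726510015/13668 ≈ 3.4581e+5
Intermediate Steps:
l(K, E) = E/2 (l(K, E) = E*(½) = E/2)
Y = -52326 (Y = -171*306 = -52326)
L(V) = 644 (L(V) = 2*322 = 644)
345806 - (-250137 + Y)/(L(l(23, -10)) + 122368) = 345806 - (-250137 - 52326)/(644 + 122368) = 345806 - (-302463)/123012 = 345806 - 1*(-33607/13668) = 345806 + 33607/13668 = 4726510015/13668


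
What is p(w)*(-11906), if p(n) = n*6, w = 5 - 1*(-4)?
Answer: -642924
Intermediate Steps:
w = 9 (w = 5 + 4 = 9)
p(n) = 6*n
p(w)*(-11906) = (6*9)*(-11906) = 54*(-11906) = -642924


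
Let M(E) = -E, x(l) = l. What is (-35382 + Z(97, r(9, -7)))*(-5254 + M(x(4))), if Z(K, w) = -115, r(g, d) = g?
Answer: 186643226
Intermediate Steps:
(-35382 + Z(97, r(9, -7)))*(-5254 + M(x(4))) = (-35382 - 115)*(-5254 - 1*4) = -35497*(-5254 - 4) = -35497*(-5258) = 186643226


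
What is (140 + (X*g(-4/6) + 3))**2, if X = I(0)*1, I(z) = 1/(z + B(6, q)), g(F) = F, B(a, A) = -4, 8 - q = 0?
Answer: 737881/36 ≈ 20497.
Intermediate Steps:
q = 8 (q = 8 - 1*0 = 8 + 0 = 8)
I(z) = 1/(-4 + z) (I(z) = 1/(z - 4) = 1/(-4 + z))
X = -1/4 (X = 1/(-4 + 0) = 1/(-4) = -1/4*1 = -1/4 ≈ -0.25000)
(140 + (X*g(-4/6) + 3))**2 = (140 + (-(-1)/6 + 3))**2 = (140 + (-1/4*(-2/3) + 3))**2 = (140 + (1/6 + 3))**2 = (140 + 19/6)**2 = (859/6)**2 = 737881/36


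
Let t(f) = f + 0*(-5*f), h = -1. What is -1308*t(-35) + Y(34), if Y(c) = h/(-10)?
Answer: 457801/10 ≈ 45780.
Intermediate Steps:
Y(c) = ⅒ (Y(c) = -1/(-10) = -1*(-⅒) = ⅒)
t(f) = f (t(f) = f + 0 = f)
-1308*t(-35) + Y(34) = -1308*(-35) + ⅒ = 45780 + ⅒ = 457801/10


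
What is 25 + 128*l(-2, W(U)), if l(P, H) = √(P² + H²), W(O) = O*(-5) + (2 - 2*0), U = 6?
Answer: 25 + 256*√197 ≈ 3618.1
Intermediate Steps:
W(O) = 2 - 5*O (W(O) = -5*O + (2 + 0) = -5*O + 2 = 2 - 5*O)
l(P, H) = √(H² + P²)
25 + 128*l(-2, W(U)) = 25 + 128*√((2 - 5*6)² + (-2)²) = 25 + 128*√((2 - 30)² + 4) = 25 + 128*√((-28)² + 4) = 25 + 128*√(784 + 4) = 25 + 128*√788 = 25 + 128*(2*√197) = 25 + 256*√197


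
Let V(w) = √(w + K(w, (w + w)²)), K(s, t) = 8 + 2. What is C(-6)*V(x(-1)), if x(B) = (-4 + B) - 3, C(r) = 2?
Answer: 2*√2 ≈ 2.8284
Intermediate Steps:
K(s, t) = 10
x(B) = -7 + B
V(w) = √(10 + w) (V(w) = √(w + 10) = √(10 + w))
C(-6)*V(x(-1)) = 2*√(10 + (-7 - 1)) = 2*√(10 - 8) = 2*√2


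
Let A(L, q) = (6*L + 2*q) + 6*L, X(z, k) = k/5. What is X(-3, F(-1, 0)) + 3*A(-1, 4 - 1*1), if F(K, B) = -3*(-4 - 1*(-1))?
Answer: -81/5 ≈ -16.200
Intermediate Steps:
F(K, B) = 9 (F(K, B) = -3*(-4 + 1) = -3*(-3) = 9)
X(z, k) = k/5 (X(z, k) = k*(1/5) = k/5)
A(L, q) = 2*q + 12*L (A(L, q) = (2*q + 6*L) + 6*L = 2*q + 12*L)
X(-3, F(-1, 0)) + 3*A(-1, 4 - 1*1) = (1/5)*9 + 3*(2*(4 - 1*1) + 12*(-1)) = 9/5 + 3*(2*(4 - 1) - 12) = 9/5 + 3*(2*3 - 12) = 9/5 + 3*(6 - 12) = 9/5 + 3*(-6) = 9/5 - 18 = -81/5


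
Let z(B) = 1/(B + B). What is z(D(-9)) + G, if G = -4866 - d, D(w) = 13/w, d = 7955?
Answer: -333355/26 ≈ -12821.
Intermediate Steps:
z(B) = 1/(2*B)
G = -12821 (G = -4866 - 1*7955 = -4866 - 7955 = -12821)
z(D(-9)) + G = 1/(2*((13/(-9)))) - 12821 = 1/(2*((13*(-1/9)))) - 12821 = 1/(2*(-13/9)) - 12821 = (1/2)*(-9/13) - 12821 = -9/26 - 12821 = -333355/26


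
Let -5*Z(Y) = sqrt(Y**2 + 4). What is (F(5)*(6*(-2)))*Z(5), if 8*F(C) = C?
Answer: 3*sqrt(29)/2 ≈ 8.0777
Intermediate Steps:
Z(Y) = -sqrt(4 + Y**2)/5 (Z(Y) = -sqrt(Y**2 + 4)/5 = -sqrt(4 + Y**2)/5)
F(C) = C/8
(F(5)*(6*(-2)))*Z(5) = (((1/8)*5)*(6*(-2)))*(-sqrt(4 + 5**2)/5) = ((5/8)*(-12))*(-sqrt(4 + 25)/5) = -(-3)*sqrt(29)/2 = 3*sqrt(29)/2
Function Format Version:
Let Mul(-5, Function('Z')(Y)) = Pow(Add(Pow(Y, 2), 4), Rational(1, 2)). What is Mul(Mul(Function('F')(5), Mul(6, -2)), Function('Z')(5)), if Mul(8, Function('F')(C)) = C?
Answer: Mul(Rational(3, 2), Pow(29, Rational(1, 2))) ≈ 8.0777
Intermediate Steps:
Function('Z')(Y) = Mul(Rational(-1, 5), Pow(Add(4, Pow(Y, 2)), Rational(1, 2))) (Function('Z')(Y) = Mul(Rational(-1, 5), Pow(Add(Pow(Y, 2), 4), Rational(1, 2))) = Mul(Rational(-1, 5), Pow(Add(4, Pow(Y, 2)), Rational(1, 2))))
Function('F')(C) = Mul(Rational(1, 8), C)
Mul(Mul(Function('F')(5), Mul(6, -2)), Function('Z')(5)) = Mul(Mul(Mul(Rational(1, 8), 5), Mul(6, -2)), Mul(Rational(-1, 5), Pow(Add(4, Pow(5, 2)), Rational(1, 2)))) = Mul(Mul(Rational(5, 8), -12), Mul(Rational(-1, 5), Pow(Add(4, 25), Rational(1, 2)))) = Mul(Rational(-15, 2), Mul(Rational(-1, 5), Pow(29, Rational(1, 2)))) = Mul(Rational(3, 2), Pow(29, Rational(1, 2)))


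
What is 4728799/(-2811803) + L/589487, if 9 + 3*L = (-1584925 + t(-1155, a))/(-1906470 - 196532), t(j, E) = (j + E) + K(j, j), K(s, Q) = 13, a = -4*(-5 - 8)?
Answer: -1034518614836140711/615135995402808198 ≈ -1.6818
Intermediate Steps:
a = 52 (a = -4*(-13) = 52)
t(j, E) = 13 + E + j (t(j, E) = (j + E) + 13 = (E + j) + 13 = 13 + E + j)
L = -1020059/371118 (L = -3 + ((-1584925 + (13 + 52 - 1155))/(-1906470 - 196532))/3 = -3 + ((-1584925 - 1090)/(-2103002))/3 = -3 + (-1586015*(-1/2103002))/3 = -3 + (⅓)*(93295/123706) = -3 + 93295/371118 = -1020059/371118 ≈ -2.7486)
4728799/(-2811803) + L/589487 = 4728799/(-2811803) - 1020059/371118/589487 = 4728799*(-1/2811803) - 1020059/371118*1/589487 = -4728799/2811803 - 1020059/218769236466 = -1034518614836140711/615135995402808198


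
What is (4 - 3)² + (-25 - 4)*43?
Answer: -1246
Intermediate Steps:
(4 - 3)² + (-25 - 4)*43 = 1² - 29*43 = 1 - 1247 = -1246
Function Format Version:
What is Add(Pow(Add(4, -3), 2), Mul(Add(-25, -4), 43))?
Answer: -1246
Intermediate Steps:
Add(Pow(Add(4, -3), 2), Mul(Add(-25, -4), 43)) = Add(Pow(1, 2), Mul(-29, 43)) = Add(1, -1247) = -1246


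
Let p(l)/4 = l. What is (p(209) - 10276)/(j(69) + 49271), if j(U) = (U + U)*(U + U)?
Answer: -1888/13663 ≈ -0.13818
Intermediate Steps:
j(U) = 4*U² (j(U) = (2*U)*(2*U) = 4*U²)
p(l) = 4*l
(p(209) - 10276)/(j(69) + 49271) = (4*209 - 10276)/(4*69² + 49271) = (836 - 10276)/(4*4761 + 49271) = -9440/(19044 + 49271) = -9440/68315 = -9440*1/68315 = -1888/13663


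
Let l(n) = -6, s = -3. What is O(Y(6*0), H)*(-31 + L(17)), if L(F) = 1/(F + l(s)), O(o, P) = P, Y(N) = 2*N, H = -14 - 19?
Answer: 1020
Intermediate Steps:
H = -33
L(F) = 1/(-6 + F) (L(F) = 1/(F - 6) = 1/(-6 + F))
O(Y(6*0), H)*(-31 + L(17)) = -33*(-31 + 1/(-6 + 17)) = -33*(-31 + 1/11) = -33*(-340/11) = 1020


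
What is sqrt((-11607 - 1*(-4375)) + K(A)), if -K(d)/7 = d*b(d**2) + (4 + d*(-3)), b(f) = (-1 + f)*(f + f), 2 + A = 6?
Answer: 2*I*sqrt(5154) ≈ 143.58*I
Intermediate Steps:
A = 4 (A = -2 + 6 = 4)
b(f) = 2*f*(-1 + f) (b(f) = (-1 + f)*(2*f) = 2*f*(-1 + f))
K(d) = -28 + 21*d - 14*d**3*(-1 + d**2) (K(d) = -7*(d*(2*d**2*(-1 + d**2)) + (4 + d*(-3))) = -7*(2*d**3*(-1 + d**2) + (4 - 3*d)) = -7*(4 - 3*d + 2*d**3*(-1 + d**2)) = -28 + 21*d - 14*d**3*(-1 + d**2))
sqrt((-11607 - 1*(-4375)) + K(A)) = sqrt((-11607 - 1*(-4375)) + (-28 - 14*4**5 + 14*4**3 + 21*4)) = sqrt((-11607 + 4375) + (-28 - 14*1024 + 14*64 + 84)) = sqrt(-7232 + (-28 - 14336 + 896 + 84)) = sqrt(-7232 - 13384) = sqrt(-20616) = 2*I*sqrt(5154)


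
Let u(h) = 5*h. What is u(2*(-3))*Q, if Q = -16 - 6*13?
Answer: 2820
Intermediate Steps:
Q = -94 (Q = -16 - 78 = -94)
u(2*(-3))*Q = (5*(2*(-3)))*(-94) = (5*(-6))*(-94) = -30*(-94) = 2820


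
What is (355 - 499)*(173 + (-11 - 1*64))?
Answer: -14112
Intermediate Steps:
(355 - 499)*(173 + (-11 - 1*64)) = -144*(173 + (-11 - 64)) = -144*(173 - 75) = -144*98 = -14112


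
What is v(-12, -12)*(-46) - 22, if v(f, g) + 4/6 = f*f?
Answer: -19846/3 ≈ -6615.3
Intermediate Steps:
v(f, g) = -⅔ + f² (v(f, g) = -⅔ + f*f = -⅔ + f²)
v(-12, -12)*(-46) - 22 = (-⅔ + (-12)²)*(-46) - 22 = (-⅔ + 144)*(-46) - 22 = (430/3)*(-46) - 22 = -19780/3 - 22 = -19846/3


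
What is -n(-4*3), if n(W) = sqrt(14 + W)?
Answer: -sqrt(2) ≈ -1.4142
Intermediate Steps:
-n(-4*3) = -sqrt(14 - 4*3) = -sqrt(14 - 12) = -sqrt(2)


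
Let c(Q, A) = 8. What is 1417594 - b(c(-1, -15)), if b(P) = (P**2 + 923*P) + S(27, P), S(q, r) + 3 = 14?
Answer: 1410135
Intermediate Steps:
S(q, r) = 11 (S(q, r) = -3 + 14 = 11)
b(P) = 11 + P**2 + 923*P (b(P) = (P**2 + 923*P) + 11 = 11 + P**2 + 923*P)
1417594 - b(c(-1, -15)) = 1417594 - (11 + 8**2 + 923*8) = 1417594 - (11 + 64 + 7384) = 1417594 - 1*7459 = 1417594 - 7459 = 1410135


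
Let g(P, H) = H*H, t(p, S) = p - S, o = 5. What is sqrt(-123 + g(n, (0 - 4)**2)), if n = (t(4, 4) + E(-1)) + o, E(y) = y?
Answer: sqrt(133) ≈ 11.533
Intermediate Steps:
n = 4 (n = ((4 - 1*4) - 1) + 5 = ((4 - 4) - 1) + 5 = (0 - 1) + 5 = -1 + 5 = 4)
g(P, H) = H**2
sqrt(-123 + g(n, (0 - 4)**2)) = sqrt(-123 + ((0 - 4)**2)**2) = sqrt(-123 + ((-4)**2)**2) = sqrt(-123 + 16**2) = sqrt(-123 + 256) = sqrt(133)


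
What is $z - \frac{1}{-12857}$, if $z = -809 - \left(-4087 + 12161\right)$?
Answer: $- \frac{114208730}{12857} \approx -8883.0$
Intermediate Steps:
$z = -8883$ ($z = -809 - 8074 = -8883$)
$z - \frac{1}{-12857} = -8883 - \frac{1}{-12857} = -8883 - - \frac{1}{12857} = -8883 + \frac{1}{12857} = - \frac{114208730}{12857}$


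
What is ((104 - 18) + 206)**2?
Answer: 85264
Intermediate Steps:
((104 - 18) + 206)**2 = (86 + 206)**2 = 292**2 = 85264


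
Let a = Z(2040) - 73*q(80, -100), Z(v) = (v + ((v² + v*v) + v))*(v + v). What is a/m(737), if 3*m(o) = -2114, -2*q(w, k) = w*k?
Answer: -50962515600/1057 ≈ -4.8214e+7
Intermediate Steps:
q(w, k) = -k*w/2 (q(w, k) = -w*k/2 = -k*w/2)
Z(v) = 2*v*(2*v + 2*v²) (Z(v) = (v + ((v² + v²) + v))*(2*v) = (v + (2*v² + v))*(2*v) = (v + (v + 2*v²))*(2*v) = (2*v + 2*v²)*(2*v) = 2*v*(2*v + 2*v²))
a = 33975010400 (a = 4*2040²*(1 + 2040) - (-73)*(-100)*80/2 = 4*4161600*2041 - 73*4000 = 33975302400 - 292000 = 33975010400)
m(o) = -2114/3 (m(o) = (⅓)*(-2114) = -2114/3)
a/m(737) = 33975010400/(-2114/3) = 33975010400*(-3/2114) = -50962515600/1057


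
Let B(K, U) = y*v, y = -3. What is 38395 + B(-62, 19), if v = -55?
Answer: 38560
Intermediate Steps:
B(K, U) = 165 (B(K, U) = -3*(-55) = 165)
38395 + B(-62, 19) = 38395 + 165 = 38560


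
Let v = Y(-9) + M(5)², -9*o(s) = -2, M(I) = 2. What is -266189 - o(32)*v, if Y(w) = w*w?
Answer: -2395871/9 ≈ -2.6621e+5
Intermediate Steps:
o(s) = 2/9 (o(s) = -⅑*(-2) = 2/9)
Y(w) = w²
v = 85 (v = (-9)² + 2² = 81 + 4 = 85)
-266189 - o(32)*v = -266189 - 2*85/9 = -266189 - 1*170/9 = -266189 - 170/9 = -2395871/9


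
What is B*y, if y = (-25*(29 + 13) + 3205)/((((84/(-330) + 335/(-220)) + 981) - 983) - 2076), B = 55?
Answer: -26075500/457551 ≈ -56.989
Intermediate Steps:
y = -474100/457551 (y = (-25*42 + 3205)/((((84*(-1/330) + 335*(-1/220)) + 981) - 983) - 2076) = (-1050 + 3205)/((((-14/55 - 67/44) + 981) - 983) - 2076) = 2155/(((-391/220 + 981) - 983) - 2076) = 2155/((215429/220 - 983) - 2076) = 2155/(-831/220 - 2076) = 2155/(-457551/220) = 2155*(-220/457551) = -474100/457551 ≈ -1.0362)
B*y = 55*(-474100/457551) = -26075500/457551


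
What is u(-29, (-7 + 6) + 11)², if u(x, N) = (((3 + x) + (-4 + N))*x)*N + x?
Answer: 33304441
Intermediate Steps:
u(x, N) = x + N*x*(-1 + N + x) (u(x, N) = ((-1 + N + x)*x)*N + x = (x*(-1 + N + x))*N + x = N*x*(-1 + N + x) + x = x + N*x*(-1 + N + x))
u(-29, (-7 + 6) + 11)² = (-29*(1 + ((-7 + 6) + 11)² - ((-7 + 6) + 11) + ((-7 + 6) + 11)*(-29)))² = (-29*(1 + (-1 + 11)² - (-1 + 11) + (-1 + 11)*(-29)))² = (-29*(1 + 10² - 1*10 + 10*(-29)))² = (-29*(1 + 100 - 10 - 290))² = (-29*(-199))² = 5771² = 33304441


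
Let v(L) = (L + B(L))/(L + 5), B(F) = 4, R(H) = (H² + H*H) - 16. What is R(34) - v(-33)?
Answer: 64259/28 ≈ 2295.0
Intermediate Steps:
R(H) = -16 + 2*H² (R(H) = (H² + H²) - 16 = 2*H² - 16 = -16 + 2*H²)
v(L) = (4 + L)/(5 + L) (v(L) = (L + 4)/(L + 5) = (4 + L)/(5 + L))
R(34) - v(-33) = (-16 + 2*34²) - (4 - 33)/(5 - 33) = (-16 + 2*1156) - (-29)/(-28) = (-16 + 2312) - (-1)*(-29)/28 = 2296 - 1*29/28 = 2296 - 29/28 = 64259/28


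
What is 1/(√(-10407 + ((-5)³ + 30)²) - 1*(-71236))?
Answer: 35618/2537284539 - I*√1382/5074569078 ≈ 1.4038e-5 - 7.3258e-9*I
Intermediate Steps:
1/(√(-10407 + ((-5)³ + 30)²) - 1*(-71236)) = 1/(√(-10407 + (-125 + 30)²) + 71236) = 1/(√(-10407 + (-95)²) + 71236) = 1/(√(-10407 + 9025) + 71236) = 1/(√(-1382) + 71236) = 1/(I*√1382 + 71236) = 1/(71236 + I*√1382)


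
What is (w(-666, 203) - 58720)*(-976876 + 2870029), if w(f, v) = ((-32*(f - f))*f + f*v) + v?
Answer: -366732133395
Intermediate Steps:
w(f, v) = v + f*v (w(f, v) = ((-32*0)*f + f*v) + v = (0*f + f*v) + v = (0 + f*v) + v = f*v + v = v + f*v)
(w(-666, 203) - 58720)*(-976876 + 2870029) = (203*(1 - 666) - 58720)*(-976876 + 2870029) = (203*(-665) - 58720)*1893153 = (-134995 - 58720)*1893153 = -193715*1893153 = -366732133395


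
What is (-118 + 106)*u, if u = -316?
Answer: 3792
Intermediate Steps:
(-118 + 106)*u = (-118 + 106)*(-316) = -12*(-316) = 3792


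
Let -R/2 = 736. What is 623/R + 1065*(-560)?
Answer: -877901423/1472 ≈ -5.9640e+5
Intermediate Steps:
R = -1472 (R = -2*736 = -1472)
623/R + 1065*(-560) = 623/(-1472) + 1065*(-560) = 623*(-1/1472) - 596400 = -623/1472 - 596400 = -877901423/1472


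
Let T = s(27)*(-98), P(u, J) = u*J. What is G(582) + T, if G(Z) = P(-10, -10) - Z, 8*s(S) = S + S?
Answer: -2287/2 ≈ -1143.5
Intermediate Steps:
s(S) = S/4 (s(S) = (S + S)/8 = (2*S)/8 = S/4)
P(u, J) = J*u
T = -1323/2 (T = ((1/4)*27)*(-98) = (27/4)*(-98) = -1323/2 ≈ -661.50)
G(Z) = 100 - Z (G(Z) = -10*(-10) - Z = 100 - Z)
G(582) + T = (100 - 1*582) - 1323/2 = (100 - 582) - 1323/2 = -482 - 1323/2 = -2287/2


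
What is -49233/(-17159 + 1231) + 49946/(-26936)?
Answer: 5101925/4125352 ≈ 1.2367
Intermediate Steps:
-49233/(-17159 + 1231) + 49946/(-26936) = -49233/(-15928) + 49946*(-1/26936) = -49233*(-1/15928) - 1921/1036 = 49233/15928 - 1921/1036 = 5101925/4125352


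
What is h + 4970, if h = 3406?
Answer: 8376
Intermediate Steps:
h + 4970 = 3406 + 4970 = 8376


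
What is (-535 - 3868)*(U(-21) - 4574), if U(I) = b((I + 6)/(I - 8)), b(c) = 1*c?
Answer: 583974293/29 ≈ 2.0137e+7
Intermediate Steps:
b(c) = c
U(I) = (6 + I)/(-8 + I) (U(I) = (I + 6)/(I - 8) = (6 + I)/(-8 + I))
(-535 - 3868)*(U(-21) - 4574) = (-535 - 3868)*((6 - 21)/(-8 - 21) - 4574) = -4403*(-15/(-29) - 4574) = -4403*(-1/29*(-15) - 4574) = -4403*(15/29 - 4574) = -4403*(-132631/29) = 583974293/29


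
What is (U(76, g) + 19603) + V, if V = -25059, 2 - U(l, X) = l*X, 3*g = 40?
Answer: -19402/3 ≈ -6467.3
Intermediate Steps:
g = 40/3 (g = (⅓)*40 = 40/3 ≈ 13.333)
U(l, X) = 2 - X*l (U(l, X) = 2 - l*X = 2 - X*l)
(U(76, g) + 19603) + V = ((2 - 1*40/3*76) + 19603) - 25059 = ((2 - 3040/3) + 19603) - 25059 = (-3034/3 + 19603) - 25059 = 55775/3 - 25059 = -19402/3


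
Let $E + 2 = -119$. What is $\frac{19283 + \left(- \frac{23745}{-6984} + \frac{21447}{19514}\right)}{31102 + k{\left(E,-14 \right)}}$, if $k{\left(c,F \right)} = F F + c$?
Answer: $\frac{438101960731}{708163606392} \approx 0.61864$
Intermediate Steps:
$E = -121$ ($E = -2 - 119 = -121$)
$k{\left(c,F \right)} = c + F^{2}$ ($k{\left(c,F \right)} = F^{2} + c = c + F^{2}$)
$\frac{19283 + \left(- \frac{23745}{-6984} + \frac{21447}{19514}\right)}{31102 + k{\left(E,-14 \right)}} = \frac{19283 + \left(- \frac{23745}{-6984} + \frac{21447}{19514}\right)}{31102 - \left(121 - \left(-14\right)^{2}\right)} = \frac{19283 + \left(\left(-23745\right) \left(- \frac{1}{6984}\right) + 21447 \cdot \frac{1}{19514}\right)}{31102 + \left(-121 + 196\right)} = \frac{19283 + \left(\frac{7915}{2328} + \frac{21447}{19514}\right)}{31102 + 75} = \frac{19283 + \frac{102190963}{22714296}}{31177} = \frac{438101960731}{22714296} \cdot \frac{1}{31177} = \frac{438101960731}{708163606392}$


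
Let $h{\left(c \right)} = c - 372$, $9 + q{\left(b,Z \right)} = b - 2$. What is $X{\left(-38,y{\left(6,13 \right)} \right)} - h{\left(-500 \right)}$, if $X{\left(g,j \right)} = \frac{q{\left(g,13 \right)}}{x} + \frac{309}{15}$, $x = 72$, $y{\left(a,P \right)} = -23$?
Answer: $\frac{321091}{360} \approx 891.92$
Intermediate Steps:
$q{\left(b,Z \right)} = -11 + b$ ($q{\left(b,Z \right)} = -9 + \left(b - 2\right) = -9 + \left(-2 + b\right) = -11 + b$)
$h{\left(c \right)} = -372 + c$
$X{\left(g,j \right)} = \frac{7361}{360} + \frac{g}{72}$ ($X{\left(g,j \right)} = \frac{-11 + g}{72} + \frac{309}{15} = \left(-11 + g\right) \frac{1}{72} + 309 \cdot \frac{1}{15} = \left(- \frac{11}{72} + \frac{g}{72}\right) + \frac{103}{5} = \frac{7361}{360} + \frac{g}{72}$)
$X{\left(-38,y{\left(6,13 \right)} \right)} - h{\left(-500 \right)} = \left(\frac{7361}{360} + \frac{1}{72} \left(-38\right)\right) - \left(-372 - 500\right) = \left(\frac{7361}{360} - \frac{19}{36}\right) - -872 = \frac{7171}{360} + 872 = \frac{321091}{360}$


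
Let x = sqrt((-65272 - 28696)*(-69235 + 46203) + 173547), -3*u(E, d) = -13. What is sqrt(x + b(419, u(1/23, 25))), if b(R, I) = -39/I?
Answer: sqrt(-9 + sqrt(2164444523)) ≈ 215.67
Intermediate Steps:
u(E, d) = 13/3 (u(E, d) = -1/3*(-13) = 13/3)
x = sqrt(2164444523) (x = sqrt(-93968*(-23032) + 173547) = sqrt(2164270976 + 173547) = sqrt(2164444523) ≈ 46524.)
sqrt(x + b(419, u(1/23, 25))) = sqrt(sqrt(2164444523) - 39/13/3) = sqrt(sqrt(2164444523) - 39*3/13) = sqrt(sqrt(2164444523) - 9) = sqrt(-9 + sqrt(2164444523))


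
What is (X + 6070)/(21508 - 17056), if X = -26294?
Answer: -5056/1113 ≈ -4.5427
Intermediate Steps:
(X + 6070)/(21508 - 17056) = (-26294 + 6070)/(21508 - 17056) = -20224/4452 = -20224*1/4452 = -5056/1113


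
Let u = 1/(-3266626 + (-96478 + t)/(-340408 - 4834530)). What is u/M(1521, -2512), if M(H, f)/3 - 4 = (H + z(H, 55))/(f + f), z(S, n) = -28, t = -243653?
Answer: -25998888512/943428077971492113 ≈ -2.7558e-8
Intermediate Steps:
M(H, f) = 12 + 3*(-28 + H)/(2*f) (M(H, f) = 12 + 3*((H - 28)/(f + f)) = 12 + 3*((-28 + H)/((2*f))) = 12 + 3*((-28 + H)*(1/(2*f))) = 12 + 3*((-28 + H)/(2*f)) = 12 + 3*(-28 + H)/(2*f))
u = -5174938/16904586679057 (u = 1/(-3266626 + (-96478 - 243653)/(-340408 - 4834530)) = 1/(-3266626 - 340131/(-5174938)) = 1/(-3266626 - 340131*(-1/5174938)) = 1/(-3266626 + 340131/5174938) = 1/(-16904586679057/5174938) = -5174938/16904586679057 ≈ -3.0613e-7)
u/M(1521, -2512) = -5174938*(-5024/(3*(-28 + 1521 + 8*(-2512))))/16904586679057 = -5174938*(-5024/(3*(-28 + 1521 - 20096)))/16904586679057 = -5174938/(16904586679057*((3/2)*(-1/2512)*(-18603))) = -5174938/(16904586679057*55809/5024) = -5174938/16904586679057*5024/55809 = -25998888512/943428077971492113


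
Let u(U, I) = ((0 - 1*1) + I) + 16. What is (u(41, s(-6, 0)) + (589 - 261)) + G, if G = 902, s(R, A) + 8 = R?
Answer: 1231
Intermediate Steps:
s(R, A) = -8 + R
u(U, I) = 15 + I (u(U, I) = ((0 - 1) + I) + 16 = (-1 + I) + 16 = 15 + I)
(u(41, s(-6, 0)) + (589 - 261)) + G = ((15 + (-8 - 6)) + (589 - 261)) + 902 = ((15 - 14) + 328) + 902 = (1 + 328) + 902 = 329 + 902 = 1231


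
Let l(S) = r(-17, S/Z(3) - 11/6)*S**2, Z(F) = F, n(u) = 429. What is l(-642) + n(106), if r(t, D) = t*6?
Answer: -42040299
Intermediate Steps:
r(t, D) = 6*t
l(S) = -102*S**2 (l(S) = (6*(-17))*S**2 = -102*S**2)
l(-642) + n(106) = -102*(-642)**2 + 429 = -102*412164 + 429 = -42040728 + 429 = -42040299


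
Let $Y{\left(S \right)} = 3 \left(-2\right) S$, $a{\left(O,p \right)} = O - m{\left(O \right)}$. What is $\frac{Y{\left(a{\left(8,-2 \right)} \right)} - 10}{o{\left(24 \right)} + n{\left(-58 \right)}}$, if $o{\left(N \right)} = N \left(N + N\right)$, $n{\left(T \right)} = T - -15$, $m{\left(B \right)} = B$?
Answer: $- \frac{10}{1109} \approx -0.0090171$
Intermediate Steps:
$n{\left(T \right)} = 15 + T$ ($n{\left(T \right)} = T + 15 = 15 + T$)
$a{\left(O,p \right)} = 0$ ($a{\left(O,p \right)} = O - O = 0$)
$Y{\left(S \right)} = - 6 S$
$o{\left(N \right)} = 2 N^{2}$ ($o{\left(N \right)} = N 2 N = 2 N^{2}$)
$\frac{Y{\left(a{\left(8,-2 \right)} \right)} - 10}{o{\left(24 \right)} + n{\left(-58 \right)}} = \frac{\left(-6\right) 0 - 10}{2 \cdot 24^{2} + \left(15 - 58\right)} = \frac{0 - 10}{2 \cdot 576 - 43} = - \frac{10}{1152 - 43} = - \frac{10}{1109}$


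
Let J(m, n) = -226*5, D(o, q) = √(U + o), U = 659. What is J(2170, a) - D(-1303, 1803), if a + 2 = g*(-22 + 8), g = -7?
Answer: -1130 - 2*I*√161 ≈ -1130.0 - 25.377*I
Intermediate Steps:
D(o, q) = √(659 + o)
a = 96 (a = -2 - 7*(-22 + 8) = -2 - 7*(-14) = -2 + 98 = 96)
J(m, n) = -1130
J(2170, a) - D(-1303, 1803) = -1130 - √(659 - 1303) = -1130 - √(-644) = -1130 - 2*I*√161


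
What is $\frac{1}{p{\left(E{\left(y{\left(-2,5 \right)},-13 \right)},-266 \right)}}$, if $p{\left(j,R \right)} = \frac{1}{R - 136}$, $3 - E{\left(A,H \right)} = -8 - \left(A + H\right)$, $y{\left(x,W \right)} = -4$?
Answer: $-402$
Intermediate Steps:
$E{\left(A,H \right)} = 11 + A + H$ ($E{\left(A,H \right)} = 3 - \left(-8 - \left(A + H\right)\right) = 3 - \left(-8 - A - H\right) = 3 + \left(8 + A + H\right) = 11 + A + H$)
$p{\left(j,R \right)} = \frac{1}{-136 + R}$
$\frac{1}{p{\left(E{\left(y{\left(-2,5 \right)},-13 \right)},-266 \right)}} = \frac{1}{\frac{1}{-136 - 266}} = \frac{1}{\frac{1}{-402}} = \frac{1}{- \frac{1}{402}} = -402$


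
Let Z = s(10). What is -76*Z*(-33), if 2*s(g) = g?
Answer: 12540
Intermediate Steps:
s(g) = g/2
Z = 5 (Z = (½)*10 = 5)
-76*Z*(-33) = -76*5*(-33) = -380*(-33) = 12540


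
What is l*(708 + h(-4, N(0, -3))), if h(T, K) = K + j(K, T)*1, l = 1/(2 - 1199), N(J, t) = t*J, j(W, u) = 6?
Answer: -34/57 ≈ -0.59649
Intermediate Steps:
N(J, t) = J*t
l = -1/1197 (l = 1/(-1197) = -1/1197 ≈ -0.00083542)
h(T, K) = 6 + K (h(T, K) = K + 6*1 = K + 6 = 6 + K)
l*(708 + h(-4, N(0, -3))) = -(708 + (6 + 0*(-3)))/1197 = -(708 + (6 + 0))/1197 = -(708 + 6)/1197 = -1/1197*714 = -34/57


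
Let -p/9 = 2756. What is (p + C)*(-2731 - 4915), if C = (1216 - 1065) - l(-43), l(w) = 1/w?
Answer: 8105356388/43 ≈ 1.8850e+8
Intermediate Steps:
p = -24804 (p = -9*2756 = -24804)
C = 6494/43 (C = (1216 - 1065) - 1/(-43) = 151 - 1*(-1/43) = 151 + 1/43 = 6494/43 ≈ 151.02)
(p + C)*(-2731 - 4915) = (-24804 + 6494/43)*(-2731 - 4915) = -1060078/43*(-7646) = 8105356388/43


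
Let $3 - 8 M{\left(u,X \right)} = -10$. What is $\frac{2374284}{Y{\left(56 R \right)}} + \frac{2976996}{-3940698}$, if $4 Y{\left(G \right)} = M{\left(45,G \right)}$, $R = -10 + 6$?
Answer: $\frac{49900453337746}{8538179} \approx 5.8444 \cdot 10^{6}$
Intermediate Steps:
$R = -4$
$M{\left(u,X \right)} = \frac{13}{8}$ ($M{\left(u,X \right)} = \frac{3}{8} - - \frac{5}{4} = \frac{3}{8} + \frac{5}{4} = \frac{13}{8}$)
$Y{\left(G \right)} = \frac{13}{32}$ ($Y{\left(G \right)} = \frac{1}{4} \cdot \frac{13}{8} = \frac{13}{32}$)
$\frac{2374284}{Y{\left(56 R \right)}} + \frac{2976996}{-3940698} = \frac{2374284}{\frac{13}{32}} + \frac{2976996}{-3940698} = 2374284 \cdot \frac{32}{13} + 2976996 \left(- \frac{1}{3940698}\right) = \frac{75977088}{13} - \frac{496166}{656783} = \frac{49900453337746}{8538179}$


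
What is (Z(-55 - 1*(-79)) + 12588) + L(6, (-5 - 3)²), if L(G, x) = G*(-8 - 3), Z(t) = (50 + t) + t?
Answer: 12620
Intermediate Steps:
Z(t) = 50 + 2*t
L(G, x) = -11*G (L(G, x) = G*(-11) = -11*G)
(Z(-55 - 1*(-79)) + 12588) + L(6, (-5 - 3)²) = ((50 + 2*(-55 - 1*(-79))) + 12588) - 11*6 = ((50 + 2*(-55 + 79)) + 12588) - 66 = ((50 + 2*24) + 12588) - 66 = ((50 + 48) + 12588) - 66 = (98 + 12588) - 66 = 12686 - 66 = 12620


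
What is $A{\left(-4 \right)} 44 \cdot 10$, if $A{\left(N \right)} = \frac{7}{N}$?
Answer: $-770$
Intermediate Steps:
$A{\left(-4 \right)} 44 \cdot 10 = \frac{7}{-4} \cdot 44 \cdot 10 = 7 \left(- \frac{1}{4}\right) 44 \cdot 10 = \left(- \frac{7}{4}\right) 44 \cdot 10 = \left(-77\right) 10 = -770$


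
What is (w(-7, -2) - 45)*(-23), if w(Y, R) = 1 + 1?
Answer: 989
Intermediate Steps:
w(Y, R) = 2
(w(-7, -2) - 45)*(-23) = (2 - 45)*(-23) = -43*(-23) = 989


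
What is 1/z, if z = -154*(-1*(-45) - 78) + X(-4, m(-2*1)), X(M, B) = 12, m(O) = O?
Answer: 1/5094 ≈ 0.00019631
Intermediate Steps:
z = 5094 (z = -154*(-1*(-45) - 78) + 12 = -154*(45 - 78) + 12 = -154*(-33) + 12 = 5082 + 12 = 5094)
1/z = 1/5094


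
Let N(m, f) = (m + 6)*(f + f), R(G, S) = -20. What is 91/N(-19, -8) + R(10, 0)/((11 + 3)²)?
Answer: 263/784 ≈ 0.33546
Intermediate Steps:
N(m, f) = 2*f*(6 + m) (N(m, f) = (6 + m)*(2*f) = 2*f*(6 + m))
91/N(-19, -8) + R(10, 0)/((11 + 3)²) = 91/((2*(-8)*(6 - 19))) - 20/(11 + 3)² = 91/((2*(-8)*(-13))) - 20/(14²) = 91/208 - 20/196 = 91*(1/208) - 20*1/196 = 7/16 - 5/49 = 263/784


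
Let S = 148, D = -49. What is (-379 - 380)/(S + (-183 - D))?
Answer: -759/14 ≈ -54.214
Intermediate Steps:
(-379 - 380)/(S + (-183 - D)) = (-379 - 380)/(148 + (-183 - 1*(-49))) = -759/(148 + (-183 + 49)) = -759/(148 - 134) = -759/14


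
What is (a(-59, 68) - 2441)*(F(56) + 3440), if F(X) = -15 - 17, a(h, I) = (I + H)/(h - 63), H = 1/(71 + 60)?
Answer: -66491734584/7991 ≈ -8.3208e+6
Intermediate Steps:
H = 1/131 ≈ 0.0076336
a(h, I) = (1/131 + I)/(-63 + h) (a(h, I) = (I + 1/131)/(h - 63) = (1/131 + I)/(-63 + h))
F(X) = -32
(a(-59, 68) - 2441)*(F(56) + 3440) = ((1/131 + 68)/(-63 - 59) - 2441)*(-32 + 3440) = ((8909/131)/(-122) - 2441)*3408 = (-1/122*8909/131 - 2441)*3408 = (-8909/15982 - 2441)*3408 = -39020971/15982*3408 = -66491734584/7991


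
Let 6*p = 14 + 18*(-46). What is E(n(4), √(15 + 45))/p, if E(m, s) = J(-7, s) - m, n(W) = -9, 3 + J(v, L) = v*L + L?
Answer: -18/407 + 36*√15/407 ≈ 0.29835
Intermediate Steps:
J(v, L) = -3 + L + L*v (J(v, L) = -3 + (v*L + L) = -3 + (L*v + L) = -3 + (L + L*v) = -3 + L + L*v)
E(m, s) = -3 - m - 6*s (E(m, s) = (-3 + s + s*(-7)) - m = (-3 + s - 7*s) - m = (-3 - 6*s) - m = -3 - m - 6*s)
p = -407/3 (p = (14 + 18*(-46))/6 = (14 - 828)/6 = (⅙)*(-814) = -407/3 ≈ -135.67)
E(n(4), √(15 + 45))/p = (-3 - 1*(-9) - 6*√(15 + 45))/(-407/3) = (-3 + 9 - 12*√15)*(-3/407) = (6 - 12*√15)*(-3/407) = -18/407 + 36*√15/407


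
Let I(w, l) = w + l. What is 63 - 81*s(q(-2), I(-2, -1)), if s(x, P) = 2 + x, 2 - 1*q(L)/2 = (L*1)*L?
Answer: 225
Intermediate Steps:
I(w, l) = l + w
q(L) = 4 - 2*L**2 (q(L) = 4 - 2*L*1*L = 4 - 2*L*L = 4 - 2*L**2)
63 - 81*s(q(-2), I(-2, -1)) = 63 - 81*(2 + (4 - 2*(-2)**2)) = 63 - 81*(2 + (4 - 2*4)) = 63 - 81*(2 + (4 - 8)) = 63 - 81*(2 - 4) = 63 - 81*(-2) = 63 + 162 = 225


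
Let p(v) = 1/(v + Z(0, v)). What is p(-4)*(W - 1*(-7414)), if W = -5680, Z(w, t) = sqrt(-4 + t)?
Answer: -289 - 289*I*sqrt(2)/2 ≈ -289.0 - 204.35*I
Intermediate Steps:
p(v) = 1/(v + sqrt(-4 + v))
p(-4)*(W - 1*(-7414)) = (-5680 - 1*(-7414))/(-4 + sqrt(-4 - 4)) = (-5680 + 7414)/(-4 + sqrt(-8)) = 1734/(-4 + 2*I*sqrt(2))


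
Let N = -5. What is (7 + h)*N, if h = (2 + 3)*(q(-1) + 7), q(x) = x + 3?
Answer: -260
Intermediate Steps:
q(x) = 3 + x
h = 45 (h = (2 + 3)*((3 - 1) + 7) = 5*(2 + 7) = 5*9 = 45)
(7 + h)*N = (7 + 45)*(-5) = 52*(-5) = -260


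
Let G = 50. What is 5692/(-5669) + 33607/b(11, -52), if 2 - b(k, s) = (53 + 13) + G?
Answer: -191166971/646266 ≈ -295.80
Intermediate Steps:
b(k, s) = -114 (b(k, s) = 2 - ((53 + 13) + 50) = 2 - (66 + 50) = 2 - 1*116 = 2 - 116 = -114)
5692/(-5669) + 33607/b(11, -52) = 5692/(-5669) + 33607/(-114) = 5692*(-1/5669) + 33607*(-1/114) = -5692/5669 - 33607/114 = -191166971/646266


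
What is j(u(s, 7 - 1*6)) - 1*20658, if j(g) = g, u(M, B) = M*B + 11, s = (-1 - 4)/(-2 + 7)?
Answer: -20648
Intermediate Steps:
s = -1 (s = -5/5 = -5*⅕ = -1)
u(M, B) = 11 + B*M (u(M, B) = B*M + 11 = 11 + B*M)
j(u(s, 7 - 1*6)) - 1*20658 = (11 + (7 - 1*6)*(-1)) - 1*20658 = (11 + (7 - 6)*(-1)) - 20658 = (11 + 1*(-1)) - 20658 = (11 - 1) - 20658 = 10 - 20658 = -20648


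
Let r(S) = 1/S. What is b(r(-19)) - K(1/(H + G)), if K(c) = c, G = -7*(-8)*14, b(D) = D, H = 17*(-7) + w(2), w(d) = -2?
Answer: -682/12597 ≈ -0.054140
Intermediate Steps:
H = -121 (H = 17*(-7) - 2 = -119 - 2 = -121)
G = 784 (G = 56*14 = 784)
b(r(-19)) - K(1/(H + G)) = 1/(-19) - 1/(-121 + 784) = -1/19 - 1/663 = -682/12597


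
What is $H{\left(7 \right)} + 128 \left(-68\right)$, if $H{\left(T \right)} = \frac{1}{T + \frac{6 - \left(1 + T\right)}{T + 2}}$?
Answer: $- \frac{530935}{61} \approx -8703.8$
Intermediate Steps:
$H{\left(T \right)} = \frac{1}{T + \frac{5 - T}{2 + T}}$
$H{\left(7 \right)} + 128 \left(-68\right) = \frac{2 + 7}{5 + 7 + 7^{2}} + 128 \left(-68\right) = \frac{1}{5 + 7 + 49} \cdot 9 - 8704 = \frac{1}{61} \cdot 9 - 8704 = \frac{9}{61} - 8704 = - \frac{530935}{61}$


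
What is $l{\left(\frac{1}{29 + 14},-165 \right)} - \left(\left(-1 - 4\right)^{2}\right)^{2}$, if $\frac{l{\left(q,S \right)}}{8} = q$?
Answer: $- \frac{26867}{43} \approx -624.81$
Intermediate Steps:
$l{\left(q,S \right)} = 8 q$
$l{\left(\frac{1}{29 + 14},-165 \right)} - \left(\left(-1 - 4\right)^{2}\right)^{2} = \frac{8}{29 + 14} - \left(\left(-1 - 4\right)^{2}\right)^{2} = \frac{8}{43} - \left(\left(-5\right)^{2}\right)^{2} = 8 \cdot \frac{1}{43} - 25^{2} = \frac{8}{43} - 625 = - \frac{26867}{43}$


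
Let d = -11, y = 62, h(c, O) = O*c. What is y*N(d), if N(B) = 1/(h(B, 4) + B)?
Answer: -62/55 ≈ -1.1273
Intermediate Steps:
N(B) = 1/(5*B) (N(B) = 1/(4*B + B) = 1/(5*B))
y*N(d) = 62*((⅕)/(-11)) = 62*((⅕)*(-1/11)) = 62*(-1/55) = -62/55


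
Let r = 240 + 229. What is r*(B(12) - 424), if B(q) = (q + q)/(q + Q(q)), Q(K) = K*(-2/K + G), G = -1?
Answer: -204484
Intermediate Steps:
r = 469
Q(K) = K*(-1 - 2/K) (Q(K) = K*(-2/K - 1) = K*(-1 - 2/K))
B(q) = -q (B(q) = (q + q)/(q + (-2 - q)) = (2*q)/(-2) = (2*q)*(-½) = -q)
r*(B(12) - 424) = 469*(-1*12 - 424) = 469*(-12 - 424) = 469*(-436) = -204484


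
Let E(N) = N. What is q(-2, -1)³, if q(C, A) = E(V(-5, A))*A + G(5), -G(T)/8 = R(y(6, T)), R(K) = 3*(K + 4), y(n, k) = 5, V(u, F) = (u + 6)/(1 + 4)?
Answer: -1263214441/125 ≈ -1.0106e+7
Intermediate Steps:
V(u, F) = 6/5 + u/5 (V(u, F) = (6 + u)/5 = (6 + u)*(⅕) = 6/5 + u/5)
R(K) = 12 + 3*K (R(K) = 3*(4 + K) = 12 + 3*K)
G(T) = -216 (G(T) = -8*(12 + 3*5) = -8*(12 + 15) = -8*27 = -216)
q(C, A) = -216 + A/5 (q(C, A) = (6/5 + (⅕)*(-5))*A - 216 = (6/5 - 1)*A - 216 = A/5 - 216 = -216 + A/5)
q(-2, -1)³ = (-216 + (⅕)*(-1))³ = (-216 - ⅕)³ = (-1081/5)³ = -1263214441/125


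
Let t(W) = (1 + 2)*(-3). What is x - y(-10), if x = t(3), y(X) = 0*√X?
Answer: -9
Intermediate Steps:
y(X) = 0
t(W) = -9 (t(W) = 3*(-3) = -9)
x = -9
x - y(-10) = -9 - 1*0 = -9 + 0 = -9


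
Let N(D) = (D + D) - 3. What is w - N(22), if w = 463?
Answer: 422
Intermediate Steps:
N(D) = -3 + 2*D (N(D) = 2*D - 3 = -3 + 2*D)
w - N(22) = 463 - (-3 + 2*22) = 463 - (-3 + 44) = 463 - 1*41 = 463 - 41 = 422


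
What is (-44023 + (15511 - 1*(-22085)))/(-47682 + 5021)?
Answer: 6427/42661 ≈ 0.15065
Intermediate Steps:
(-44023 + (15511 - 1*(-22085)))/(-47682 + 5021) = (-44023 + (15511 + 22085))/(-42661) = (-44023 + 37596)*(-1/42661) = -6427*(-1/42661) = 6427/42661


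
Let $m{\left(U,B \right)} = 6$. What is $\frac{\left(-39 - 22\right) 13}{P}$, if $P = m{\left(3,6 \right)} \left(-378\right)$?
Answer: $\frac{793}{2268} \approx 0.34965$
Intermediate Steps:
$P = -2268$ ($P = 6 \left(-378\right) = -2268$)
$\frac{\left(-39 - 22\right) 13}{P} = \frac{\left(-39 - 22\right) 13}{-2268} = \left(-61\right) 13 \left(- \frac{1}{2268}\right) = \left(-793\right) \left(- \frac{1}{2268}\right) = \frac{793}{2268}$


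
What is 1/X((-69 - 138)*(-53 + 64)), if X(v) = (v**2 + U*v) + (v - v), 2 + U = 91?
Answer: 1/4982076 ≈ 2.0072e-7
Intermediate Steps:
U = 89 (U = -2 + 91 = 89)
X(v) = v**2 + 89*v (X(v) = (v**2 + 89*v) + (v - v) = (v**2 + 89*v) + 0 = v**2 + 89*v)
1/X((-69 - 138)*(-53 + 64)) = 1/(((-69 - 138)*(-53 + 64))*(89 + (-69 - 138)*(-53 + 64))) = 1/((-207*11)*(89 - 207*11)) = 1/(-2277*(89 - 2277)) = 1/(-2277*(-2188)) = 1/4982076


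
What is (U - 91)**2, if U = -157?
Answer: 61504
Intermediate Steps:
(U - 91)**2 = (-157 - 91)**2 = (-248)**2 = 61504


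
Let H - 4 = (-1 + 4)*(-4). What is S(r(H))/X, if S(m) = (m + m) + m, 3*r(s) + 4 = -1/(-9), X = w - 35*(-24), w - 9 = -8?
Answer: -35/7569 ≈ -0.0046241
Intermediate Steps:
w = 1 (w = 9 - 8 = 1)
H = -8 (H = 4 + (-1 + 4)*(-4) = 4 + 3*(-4) = 4 - 12 = -8)
X = 841 (X = 1 - 35*(-24) = 1 + 840 = 841)
r(s) = -35/27 (r(s) = -4/3 + (-1/(-9))/3 = -4/3 + (-1*(-⅑))/3 = -4/3 + (⅓)*(⅑) = -4/3 + 1/27 = -35/27)
S(m) = 3*m (S(m) = 2*m + m = 3*m)
S(r(H))/X = (3*(-35/27))/841 = -35/9*1/841 = -35/7569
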